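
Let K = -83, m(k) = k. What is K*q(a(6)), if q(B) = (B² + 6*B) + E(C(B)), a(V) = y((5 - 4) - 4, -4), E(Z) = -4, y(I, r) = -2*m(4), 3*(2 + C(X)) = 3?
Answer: -996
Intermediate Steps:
C(X) = -1 (C(X) = -2 + (⅓)*3 = -2 + 1 = -1)
y(I, r) = -8 (y(I, r) = -2*4 = -8)
a(V) = -8
q(B) = -4 + B² + 6*B (q(B) = (B² + 6*B) - 4 = -4 + B² + 6*B)
K*q(a(6)) = -83*(-4 + (-8)² + 6*(-8)) = -83*(-4 + 64 - 48) = -83*12 = -996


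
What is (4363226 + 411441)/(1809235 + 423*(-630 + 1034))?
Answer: 4774667/1980127 ≈ 2.4113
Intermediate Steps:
(4363226 + 411441)/(1809235 + 423*(-630 + 1034)) = 4774667/(1809235 + 423*404) = 4774667/(1809235 + 170892) = 4774667/1980127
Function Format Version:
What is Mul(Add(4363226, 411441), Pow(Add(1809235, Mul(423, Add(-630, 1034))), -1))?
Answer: Rational(4774667, 1980127) ≈ 2.4113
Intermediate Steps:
Mul(Add(4363226, 411441), Pow(Add(1809235, Mul(423, Add(-630, 1034))), -1)) = Mul(4774667, Pow(Add(1809235, Mul(423, 404)), -1)) = Mul(4774667, Pow(Add(1809235, 170892), -1)) = Mul(4774667, Pow(1980127, -1)) = Mul(4774667, Rational(1, 1980127)) = Rational(4774667, 1980127)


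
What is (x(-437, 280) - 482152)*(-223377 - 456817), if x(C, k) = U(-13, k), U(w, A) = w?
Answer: 327965740010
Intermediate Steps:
x(C, k) = -13
(x(-437, 280) - 482152)*(-223377 - 456817) = (-13 - 482152)*(-223377 - 456817) = -482165*(-680194) = 327965740010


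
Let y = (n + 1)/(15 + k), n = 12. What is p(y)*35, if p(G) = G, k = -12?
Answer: 455/3 ≈ 151.67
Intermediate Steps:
y = 13/3 (y = (12 + 1)/(15 - 12) = 13/3 ≈ 4.3333)
p(y)*35 = (13/3)*35 = 455/3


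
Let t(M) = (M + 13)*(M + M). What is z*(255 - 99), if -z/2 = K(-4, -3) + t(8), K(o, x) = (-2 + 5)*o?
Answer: -101088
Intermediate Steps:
K(o, x) = 3*o
t(M) = 2*M*(13 + M) (t(M) = (13 + M)*(2*M) = 2*M*(13 + M))
z = -648 (z = -2*(3*(-4) + 2*8*(13 + 8)) = -2*(-12 + 2*8*21) = -2*(-12 + 336) = -2*324 = -648)
z*(255 - 99) = -648*(255 - 99) = -648*156 = -101088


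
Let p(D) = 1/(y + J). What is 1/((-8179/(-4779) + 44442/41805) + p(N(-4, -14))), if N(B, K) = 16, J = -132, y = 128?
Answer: 88793820/224162173 ≈ 0.39611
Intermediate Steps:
p(D) = -1/4 (p(D) = 1/(128 - 132) = 1/(-4) = -1/4)
1/((-8179/(-4779) + 44442/41805) + p(N(-4, -14))) = 1/((-8179/(-4779) + 44442/41805) - 1/4) = 1/((-8179*(-1/4779) + 44442*(1/41805)) - 1/4) = 1/((8179/4779 + 4938/4645) - 1/4) = 1/(61590157/22198455 - 1/4) = 1/(224162173/88793820) = 88793820/224162173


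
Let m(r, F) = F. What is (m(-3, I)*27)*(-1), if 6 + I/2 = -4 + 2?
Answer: 432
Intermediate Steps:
I = -16 (I = -12 + 2*(-4 + 2) = -12 + 2*(-2) = -12 - 4 = -16)
(m(-3, I)*27)*(-1) = -16*27*(-1) = -432*(-1) = 432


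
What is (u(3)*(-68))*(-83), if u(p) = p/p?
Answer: 5644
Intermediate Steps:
u(p) = 1
(u(3)*(-68))*(-83) = (1*(-68))*(-83) = -68*(-83) = 5644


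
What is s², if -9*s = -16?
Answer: 256/81 ≈ 3.1605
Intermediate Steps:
s = 16/9 (s = -⅑*(-16) = 16/9 ≈ 1.7778)
s² = (16/9)² = 256/81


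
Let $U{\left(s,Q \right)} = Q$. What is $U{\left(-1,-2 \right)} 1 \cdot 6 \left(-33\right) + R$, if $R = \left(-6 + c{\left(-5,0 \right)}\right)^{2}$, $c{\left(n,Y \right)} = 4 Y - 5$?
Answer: $517$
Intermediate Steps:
$c{\left(n,Y \right)} = -5 + 4 Y$
$R = 121$ ($R = \left(-6 + \left(-5 + 4 \cdot 0\right)\right)^{2} = \left(-6 + \left(-5 + 0\right)\right)^{2} = \left(-6 - 5\right)^{2} = \left(-11\right)^{2} = 121$)
$U{\left(-1,-2 \right)} 1 \cdot 6 \left(-33\right) + R = \left(-2\right) 1 \cdot 6 \left(-33\right) + 121 = \left(-2\right) 6 \left(-33\right) + 121 = \left(-12\right) \left(-33\right) + 121 = 396 + 121 = 517$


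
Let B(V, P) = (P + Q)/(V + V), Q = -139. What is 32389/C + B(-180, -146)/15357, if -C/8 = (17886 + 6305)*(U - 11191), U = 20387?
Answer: 2734554665/81991797975648 ≈ 3.3352e-5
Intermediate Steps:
C = -1779683488 (C = -8*(17886 + 6305)*(20387 - 11191) = -193528*9196 = -8*222460436 = -1779683488)
B(V, P) = (-139 + P)/(2*V) (B(V, P) = (P - 139)/(V + V) = (-139 + P)/((2*V)) = (-139 + P)*(1/(2*V)) = (-139 + P)/(2*V))
32389/C + B(-180, -146)/15357 = 32389/(-1779683488) + ((½)*(-139 - 146)/(-180))/15357 = 32389*(-1/1779683488) + ((½)*(-1/180)*(-285))*(1/15357) = -32389/1779683488 + (19/24)*(1/15357) = -32389/1779683488 + 19/368568 = 2734554665/81991797975648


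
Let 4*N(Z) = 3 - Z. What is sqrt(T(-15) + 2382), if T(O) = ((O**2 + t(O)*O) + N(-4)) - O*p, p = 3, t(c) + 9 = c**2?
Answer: I*sqrt(2345)/2 ≈ 24.213*I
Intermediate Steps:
t(c) = -9 + c**2
N(Z) = 3/4 - Z/4 (N(Z) = (3 - Z)/4 = 3/4 - Z/4)
T(O) = 7/4 + O**2 - 3*O + O*(-9 + O**2) (T(O) = ((O**2 + (-9 + O**2)*O) + (3/4 - 1/4*(-4))) - O*3 = ((O**2 + O*(-9 + O**2)) + (3/4 + 1)) - 3*O = ((O**2 + O*(-9 + O**2)) + 7/4) - 3*O = (7/4 + O**2 + O*(-9 + O**2)) - 3*O = 7/4 + O**2 - 3*O + O*(-9 + O**2))
sqrt(T(-15) + 2382) = sqrt((7/4 + (-15)**2 + (-15)**3 - 12*(-15)) + 2382) = sqrt((7/4 + 225 - 3375 + 180) + 2382) = sqrt(-11873/4 + 2382) = sqrt(-2345/4) = I*sqrt(2345)/2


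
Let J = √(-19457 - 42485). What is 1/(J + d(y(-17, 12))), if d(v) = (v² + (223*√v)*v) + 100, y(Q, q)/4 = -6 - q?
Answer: I/(-√61942 + 5284*I + 96336*√2) ≈ 2.8529e-7 + 7.3424e-6*I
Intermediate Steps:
y(Q, q) = -24 - 4*q (y(Q, q) = 4*(-6 - q) = -24 - 4*q)
J = I*√61942 (J = √(-61942) = I*√61942 ≈ 248.88*I)
d(v) = 100 + v² + 223*v^(3/2) (d(v) = (v² + 223*v^(3/2)) + 100 = 100 + v² + 223*v^(3/2))
1/(J + d(y(-17, 12))) = 1/(I*√61942 + (100 + (-24 - 4*12)² + 223*(-24 - 4*12)^(3/2))) = 1/(I*√61942 + (100 + (-24 - 48)² + 223*(-24 - 48)^(3/2))) = 1/(I*√61942 + (100 + (-72)² + 223*(-72)^(3/2))) = 1/(I*√61942 + (100 + 5184 + 223*(-432*I*√2))) = 1/(I*√61942 + (100 + 5184 - 96336*I*√2)) = 1/(I*√61942 + (5284 - 96336*I*√2)) = 1/(5284 + I*√61942 - 96336*I*√2)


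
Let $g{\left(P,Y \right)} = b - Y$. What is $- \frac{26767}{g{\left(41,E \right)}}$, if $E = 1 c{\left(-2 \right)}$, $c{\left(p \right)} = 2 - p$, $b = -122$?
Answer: $\frac{26767}{126} \approx 212.44$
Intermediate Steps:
$E = 4$ ($E = 1 \left(2 - -2\right) = 1 \left(2 + 2\right) = 1 \cdot 4 = 4$)
$g{\left(P,Y \right)} = -122 - Y$
$- \frac{26767}{g{\left(41,E \right)}} = - \frac{26767}{-122 - 4} = - \frac{26767}{-126} = \left(-26767\right) \left(- \frac{1}{126}\right) = \frac{26767}{126}$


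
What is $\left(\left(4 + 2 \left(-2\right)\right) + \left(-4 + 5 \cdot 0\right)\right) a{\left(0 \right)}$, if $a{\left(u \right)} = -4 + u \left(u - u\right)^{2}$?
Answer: $16$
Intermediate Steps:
$a{\left(u \right)} = -4$ ($a{\left(u \right)} = -4 + u 0^{2} = -4 + u 0 = -4 + 0 = -4$)
$\left(\left(4 + 2 \left(-2\right)\right) + \left(-4 + 5 \cdot 0\right)\right) a{\left(0 \right)} = \left(\left(4 + 2 \left(-2\right)\right) + \left(-4 + 5 \cdot 0\right)\right) \left(-4\right) = \left(\left(4 - 4\right) + \left(-4 + 0\right)\right) \left(-4\right) = \left(0 - 4\right) \left(-4\right) = \left(-4\right) \left(-4\right) = 16$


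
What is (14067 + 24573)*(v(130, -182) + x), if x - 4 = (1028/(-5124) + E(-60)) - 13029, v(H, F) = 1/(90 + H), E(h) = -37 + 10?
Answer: -338410030708/671 ≈ -5.0434e+8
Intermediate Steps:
E(h) = -27
x = -16719869/1281 (x = 4 + ((1028/(-5124) - 27) - 13029) = 4 + ((1028*(-1/5124) - 27) - 13029) = 4 + ((-257/1281 - 27) - 13029) = 4 + (-34844/1281 - 13029) = 4 - 16724993/1281 = -16719869/1281 ≈ -13052.)
(14067 + 24573)*(v(130, -182) + x) = (14067 + 24573)*(1/(90 + 130) - 16719869/1281) = 38640*(1/220 - 16719869/1281) = 38640*(-3678369899/281820) = -338410030708/671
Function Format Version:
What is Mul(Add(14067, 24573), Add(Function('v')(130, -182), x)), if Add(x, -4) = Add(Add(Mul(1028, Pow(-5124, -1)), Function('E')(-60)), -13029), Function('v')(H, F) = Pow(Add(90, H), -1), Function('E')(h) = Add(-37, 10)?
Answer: Rational(-338410030708, 671) ≈ -5.0434e+8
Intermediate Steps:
Function('E')(h) = -27
x = Rational(-16719869, 1281) (x = Add(4, Add(Add(Mul(1028, Pow(-5124, -1)), -27), -13029)) = Add(4, Add(Add(Mul(1028, Rational(-1, 5124)), -27), -13029)) = Add(4, Add(Add(Rational(-257, 1281), -27), -13029)) = Add(4, Add(Rational(-34844, 1281), -13029)) = Add(4, Rational(-16724993, 1281)) = Rational(-16719869, 1281) ≈ -13052.)
Mul(Add(14067, 24573), Add(Function('v')(130, -182), x)) = Mul(Add(14067, 24573), Add(Pow(Add(90, 130), -1), Rational(-16719869, 1281))) = Mul(38640, Add(Pow(220, -1), Rational(-16719869, 1281))) = Mul(38640, Add(Rational(1, 220), Rational(-16719869, 1281))) = Mul(38640, Rational(-3678369899, 281820)) = Rational(-338410030708, 671)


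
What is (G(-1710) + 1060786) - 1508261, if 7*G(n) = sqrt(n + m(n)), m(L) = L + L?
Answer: -447475 + 3*I*sqrt(570)/7 ≈ -4.4748e+5 + 10.232*I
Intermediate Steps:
m(L) = 2*L
G(n) = sqrt(3)*sqrt(n)/7 (G(n) = sqrt(n + 2*n)/7 = sqrt(3*n)/7 = (sqrt(3)*sqrt(n))/7 = sqrt(3)*sqrt(n)/7)
(G(-1710) + 1060786) - 1508261 = (sqrt(3)*sqrt(-1710)/7 + 1060786) - 1508261 = (sqrt(3)*(3*I*sqrt(190))/7 + 1060786) - 1508261 = (3*I*sqrt(570)/7 + 1060786) - 1508261 = (1060786 + 3*I*sqrt(570)/7) - 1508261 = -447475 + 3*I*sqrt(570)/7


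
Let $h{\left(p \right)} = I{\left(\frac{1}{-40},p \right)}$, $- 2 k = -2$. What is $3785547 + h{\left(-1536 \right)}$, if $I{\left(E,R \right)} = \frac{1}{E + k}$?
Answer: $\frac{147636373}{39} \approx 3.7855 \cdot 10^{6}$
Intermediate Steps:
$k = 1$ ($k = \left(- \frac{1}{2}\right) \left(-2\right) = 1$)
$I{\left(E,R \right)} = \frac{1}{1 + E}$ ($I{\left(E,R \right)} = \frac{1}{E + 1} = \frac{1}{1 + E}$)
$h{\left(p \right)} = \frac{40}{39}$ ($h{\left(p \right)} = \frac{1}{1 + \frac{1}{-40}} = \frac{1}{1 - \frac{1}{40}} = \frac{1}{\frac{39}{40}} = \frac{40}{39}$)
$3785547 + h{\left(-1536 \right)} = 3785547 + \frac{40}{39} = \frac{147636373}{39}$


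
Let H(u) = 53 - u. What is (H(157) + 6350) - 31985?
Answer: -25739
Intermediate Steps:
(H(157) + 6350) - 31985 = ((53 - 1*157) + 6350) - 31985 = ((53 - 157) + 6350) - 31985 = (-104 + 6350) - 31985 = 6246 - 31985 = -25739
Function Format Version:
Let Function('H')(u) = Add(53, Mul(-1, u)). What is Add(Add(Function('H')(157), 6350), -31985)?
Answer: -25739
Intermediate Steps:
Add(Add(Function('H')(157), 6350), -31985) = Add(Add(Add(53, Mul(-1, 157)), 6350), -31985) = Add(Add(Add(53, -157), 6350), -31985) = Add(Add(-104, 6350), -31985) = Add(6246, -31985) = -25739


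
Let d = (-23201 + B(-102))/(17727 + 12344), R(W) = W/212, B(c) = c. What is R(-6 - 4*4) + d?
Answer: -2800899/3187526 ≈ -0.87871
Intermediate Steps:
R(W) = W/212 (R(W) = W*(1/212) = W/212)
d = -23303/30071 (d = (-23201 - 102)/(17727 + 12344) = -23303/30071 ≈ -0.77493)
R(-6 - 4*4) + d = (-6 - 4*4)/212 - 23303/30071 = (-6 - 16)/212 - 23303/30071 = (1/212)*(-22) - 23303/30071 = -11/106 - 23303/30071 = -2800899/3187526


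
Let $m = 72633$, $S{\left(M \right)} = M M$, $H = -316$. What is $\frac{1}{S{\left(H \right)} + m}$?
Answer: $\frac{1}{172489} \approx 5.7975 \cdot 10^{-6}$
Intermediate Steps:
$S{\left(M \right)} = M^{2}$
$\frac{1}{S{\left(H \right)} + m} = \frac{1}{\left(-316\right)^{2} + 72633} = \frac{1}{99856 + 72633} = \frac{1}{172489}$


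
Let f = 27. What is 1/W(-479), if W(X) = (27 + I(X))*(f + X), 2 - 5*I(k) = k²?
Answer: 5/103645408 ≈ 4.8241e-8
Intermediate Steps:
I(k) = ⅖ - k²/5
W(X) = (27 + X)*(137/5 - X²/5) (W(X) = (27 + (⅖ - X²/5))*(27 + X) = (137/5 - X²/5)*(27 + X) = (27 + X)*(137/5 - X²/5))
1/W(-479) = 1/(3699/5 - 27/5*(-479)² - ⅕*(-479)³ + (137/5)*(-479)) = 1/(3699/5 - 27/5*229441 - ⅕*(-109902239) - 65623/5) = 1/(3699/5 - 6194907/5 + 109902239/5 - 65623/5) = 1/(103645408/5) = 5/103645408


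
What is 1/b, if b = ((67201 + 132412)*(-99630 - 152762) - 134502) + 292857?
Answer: -1/50380565941 ≈ -1.9849e-11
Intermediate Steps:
b = -50380565941 (b = (199613*(-252392) - 134502) + 292857 = (-50380724296 - 134502) + 292857 = -50380858798 + 292857 = -50380565941)
1/b = 1/(-50380565941) = -1/50380565941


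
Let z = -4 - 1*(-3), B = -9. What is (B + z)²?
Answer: 100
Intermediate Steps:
z = -1 (z = -4 + 3 = -1)
(B + z)² = (-9 - 1)² = (-10)² = 100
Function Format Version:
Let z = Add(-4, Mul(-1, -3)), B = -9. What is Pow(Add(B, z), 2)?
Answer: 100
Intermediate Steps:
z = -1 (z = Add(-4, 3) = -1)
Pow(Add(B, z), 2) = Pow(Add(-9, -1), 2) = Pow(-10, 2) = 100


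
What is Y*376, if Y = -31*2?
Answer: -23312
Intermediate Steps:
Y = -62
Y*376 = -62*376 = -23312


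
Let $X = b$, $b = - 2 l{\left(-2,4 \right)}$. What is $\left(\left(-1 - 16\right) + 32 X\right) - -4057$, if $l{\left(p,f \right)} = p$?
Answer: $4168$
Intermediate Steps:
$b = 4$ ($b = \left(-2\right) \left(-2\right) = 4$)
$X = 4$
$\left(\left(-1 - 16\right) + 32 X\right) - -4057 = \left(\left(-1 - 16\right) + 32 \cdot 4\right) - -4057 = \left(\left(-1 - 16\right) + 128\right) + 4057 = \left(-17 + 128\right) + 4057 = 111 + 4057 = 4168$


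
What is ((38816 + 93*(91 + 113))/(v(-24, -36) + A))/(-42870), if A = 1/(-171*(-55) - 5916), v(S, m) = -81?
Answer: 16801861/1009617080 ≈ 0.016642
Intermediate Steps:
A = 1/3489 (A = 1/(9405 - 5916) = 1/3489 ≈ 0.00028661)
((38816 + 93*(91 + 113))/(v(-24, -36) + A))/(-42870) = ((38816 + 93*(91 + 113))/(-81 + 1/3489))/(-42870) = ((38816 + 93*204)/(-282608/3489))*(-1/42870) = ((38816 + 18972)*(-3489/282608))*(-1/42870) = (57788*(-3489/282608))*(-1/42870) = -50405583/70652*(-1/42870) = 16801861/1009617080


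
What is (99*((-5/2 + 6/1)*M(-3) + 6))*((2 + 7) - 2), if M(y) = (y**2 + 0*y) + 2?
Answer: 61677/2 ≈ 30839.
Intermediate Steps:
M(y) = 2 + y**2 (M(y) = (y**2 + 0) + 2 = y**2 + 2 = 2 + y**2)
(99*((-5/2 + 6/1)*M(-3) + 6))*((2 + 7) - 2) = (99*((-5/2 + 6/1)*(2 + (-3)**2) + 6))*((2 + 7) - 2) = (99*((-5*1/2 + 6*1)*(2 + 9) + 6))*(9 - 2) = (99*((-5/2 + 6)*11 + 6))*7 = (99*((7/2)*11 + 6))*7 = (99*(77/2 + 6))*7 = (99*(89/2))*7 = (8811/2)*7 = 61677/2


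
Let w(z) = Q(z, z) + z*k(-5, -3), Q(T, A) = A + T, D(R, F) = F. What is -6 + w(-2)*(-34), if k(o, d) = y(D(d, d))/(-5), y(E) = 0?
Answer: 130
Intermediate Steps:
k(o, d) = 0 (k(o, d) = 0/(-5) = 0*(-1/5) = 0)
w(z) = 2*z (w(z) = (z + z) + z*0 = 2*z + 0 = 2*z)
-6 + w(-2)*(-34) = -6 + (2*(-2))*(-34) = -6 - 4*(-34) = -6 + 136 = 130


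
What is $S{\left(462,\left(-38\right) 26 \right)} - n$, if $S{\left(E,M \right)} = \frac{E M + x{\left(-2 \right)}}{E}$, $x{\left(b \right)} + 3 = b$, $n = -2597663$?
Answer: $\frac{1199663845}{462} \approx 2.5967 \cdot 10^{6}$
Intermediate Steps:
$x{\left(b \right)} = -3 + b$
$S{\left(E,M \right)} = \frac{-5 + E M}{E}$ ($S{\left(E,M \right)} = \frac{E M - 5}{E} = \frac{-5 + E M}{E}$)
$S{\left(462,\left(-38\right) 26 \right)} - n = \left(\left(-38\right) 26 - \frac{5}{462}\right) - -2597663 = \left(-988 - \frac{5}{462}\right) + 2597663 = - \frac{456461}{462} + 2597663 = \frac{1199663845}{462}$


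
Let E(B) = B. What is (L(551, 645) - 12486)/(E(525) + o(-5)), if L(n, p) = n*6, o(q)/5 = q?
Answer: -459/25 ≈ -18.360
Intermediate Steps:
o(q) = 5*q
L(n, p) = 6*n
(L(551, 645) - 12486)/(E(525) + o(-5)) = (6*551 - 12486)/(525 + 5*(-5)) = (3306 - 12486)/(525 - 25) = -9180/500 = -9180*1/500 = -459/25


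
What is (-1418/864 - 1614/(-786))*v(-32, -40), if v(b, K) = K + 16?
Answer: -23329/2358 ≈ -9.8936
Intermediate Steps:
v(b, K) = 16 + K
(-1418/864 - 1614/(-786))*v(-32, -40) = (-1418/864 - 1614/(-786))*(16 - 40) = (-1418*1/864 - 1614*(-1/786))*(-24) = (-709/432 + 269/131)*(-24) = (23329/56592)*(-24) = -23329/2358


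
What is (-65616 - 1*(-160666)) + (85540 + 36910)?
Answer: 217500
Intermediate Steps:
(-65616 - 1*(-160666)) + (85540 + 36910) = (-65616 + 160666) + 122450 = 95050 + 122450 = 217500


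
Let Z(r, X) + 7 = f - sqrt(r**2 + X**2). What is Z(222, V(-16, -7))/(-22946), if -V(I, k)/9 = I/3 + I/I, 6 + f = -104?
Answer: 117/22946 + 3*sqrt(5645)/22946 ≈ 0.014922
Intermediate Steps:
f = -110 (f = -6 - 104 = -110)
V(I, k) = -9 - 3*I (V(I, k) = -9*(I/3 + I/I) = -9*(I*(1/3) + 1) = -9*(I/3 + 1) = -9*(1 + I/3) = -9 - 3*I)
Z(r, X) = -117 - sqrt(X**2 + r**2) (Z(r, X) = -7 + (-110 - sqrt(r**2 + X**2)) = -7 + (-110 - sqrt(X**2 + r**2)) = -117 - sqrt(X**2 + r**2))
Z(222, V(-16, -7))/(-22946) = (-117 - sqrt((-9 - 3*(-16))**2 + 222**2))/(-22946) = (-117 - sqrt((-9 + 48)**2 + 49284))*(-1/22946) = (-117 - sqrt(39**2 + 49284))*(-1/22946) = (-117 - sqrt(1521 + 49284))*(-1/22946) = (-117 - sqrt(50805))*(-1/22946) = (-117 - 3*sqrt(5645))*(-1/22946) = 117/22946 + 3*sqrt(5645)/22946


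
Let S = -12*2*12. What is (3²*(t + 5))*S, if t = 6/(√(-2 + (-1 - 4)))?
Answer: -12960 + 15552*I*√7/7 ≈ -12960.0 + 5878.1*I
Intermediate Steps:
S = -288 (S = -24*12 = -288)
t = -6*I*√7/7 (t = 6/(√(-2 - 5)) = 6/(√(-7)) = 6/((I*√7)) = 6*(-I*√7/7) = -6*I*√7/7 ≈ -2.2678*I)
(3²*(t + 5))*S = (3²*(-6*I*√7/7 + 5))*(-288) = (9*(5 - 6*I*√7/7))*(-288) = (45 - 54*I*√7/7)*(-288) = -12960 + 15552*I*√7/7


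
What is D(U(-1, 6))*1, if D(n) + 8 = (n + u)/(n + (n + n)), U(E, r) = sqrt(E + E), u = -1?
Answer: -23/3 + I*sqrt(2)/6 ≈ -7.6667 + 0.2357*I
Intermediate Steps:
U(E, r) = sqrt(2)*sqrt(E) (U(E, r) = sqrt(2*E) = sqrt(2)*sqrt(E))
D(n) = -8 + (-1 + n)/(3*n) (D(n) = -8 + (n - 1)/(n + (n + n)) = -8 + (-1 + n)/(n + 2*n) = -8 + (-1 + n)/((3*n)) = -8 + (-1 + n)*(1/(3*n)) = -8 + (-1 + n)/(3*n))
D(U(-1, 6))*1 = ((-1 - 23*sqrt(2)*sqrt(-1))/(3*((sqrt(2)*sqrt(-1)))))*1 = ((-1 - 23*sqrt(2)*I)/(3*((sqrt(2)*I))))*1 = ((-1 - 23*I*sqrt(2))/(3*((I*sqrt(2)))))*1 = ((-I*sqrt(2)/2)*(-1 - 23*I*sqrt(2))/3)*1 = -I*sqrt(2)*(-1 - 23*I*sqrt(2))/6*1 = -I*sqrt(2)*(-1 - 23*I*sqrt(2))/6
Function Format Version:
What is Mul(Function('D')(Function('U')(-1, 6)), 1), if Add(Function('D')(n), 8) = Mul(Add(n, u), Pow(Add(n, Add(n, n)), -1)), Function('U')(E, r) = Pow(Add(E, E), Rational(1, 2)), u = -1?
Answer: Add(Rational(-23, 3), Mul(Rational(1, 6), I, Pow(2, Rational(1, 2)))) ≈ Add(-7.6667, Mul(0.23570, I))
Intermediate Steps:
Function('U')(E, r) = Mul(Pow(2, Rational(1, 2)), Pow(E, Rational(1, 2))) (Function('U')(E, r) = Pow(Mul(2, E), Rational(1, 2)) = Mul(Pow(2, Rational(1, 2)), Pow(E, Rational(1, 2))))
Function('D')(n) = Add(-8, Mul(Rational(1, 3), Pow(n, -1), Add(-1, n))) (Function('D')(n) = Add(-8, Mul(Add(n, -1), Pow(Add(n, Add(n, n)), -1))) = Add(-8, Mul(Add(-1, n), Pow(Add(n, Mul(2, n)), -1))) = Add(-8, Mul(Add(-1, n), Pow(Mul(3, n), -1))) = Add(-8, Mul(Add(-1, n), Mul(Rational(1, 3), Pow(n, -1)))) = Add(-8, Mul(Rational(1, 3), Pow(n, -1), Add(-1, n))))
Mul(Function('D')(Function('U')(-1, 6)), 1) = Mul(Mul(Rational(1, 3), Pow(Mul(Pow(2, Rational(1, 2)), Pow(-1, Rational(1, 2))), -1), Add(-1, Mul(-23, Mul(Pow(2, Rational(1, 2)), Pow(-1, Rational(1, 2)))))), 1) = Mul(Mul(Rational(1, 3), Pow(Mul(Pow(2, Rational(1, 2)), I), -1), Add(-1, Mul(-23, Mul(Pow(2, Rational(1, 2)), I)))), 1) = Mul(Mul(Rational(1, 3), Pow(Mul(I, Pow(2, Rational(1, 2))), -1), Add(-1, Mul(-23, Mul(I, Pow(2, Rational(1, 2)))))), 1) = Mul(Mul(Rational(1, 3), Mul(Rational(-1, 2), I, Pow(2, Rational(1, 2))), Add(-1, Mul(-23, I, Pow(2, Rational(1, 2))))), 1) = Mul(Mul(Rational(-1, 6), I, Pow(2, Rational(1, 2)), Add(-1, Mul(-23, I, Pow(2, Rational(1, 2))))), 1) = Mul(Rational(-1, 6), I, Pow(2, Rational(1, 2)), Add(-1, Mul(-23, I, Pow(2, Rational(1, 2)))))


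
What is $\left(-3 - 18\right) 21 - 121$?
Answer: $-562$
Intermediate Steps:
$\left(-3 - 18\right) 21 - 121 = \left(-21\right) 21 - 121 = -441 - 121 = -562$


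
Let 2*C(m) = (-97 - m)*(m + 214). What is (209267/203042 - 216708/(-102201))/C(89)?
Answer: -21796040801/194915039486706 ≈ -0.00011182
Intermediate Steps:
C(m) = (-97 - m)*(214 + m)/2 (C(m) = ((-97 - m)*(m + 214))/2 = ((-97 - m)*(214 + m))/2 = (-97 - m)*(214 + m)/2)
(209267/203042 - 216708/(-102201))/C(89) = (209267/203042 - 216708/(-102201))/(-10379 - 311/2*89 - ½*89²) = (209267*(1/203042) - 216708*(-1/102201))/(-10379 - 27679/2 - ½*7921) = (209267/203042 + 72236/34067)/(-10379 - 27679/2 - 7921/2) = (21796040801/6917031814)/(-28179) = (21796040801/6917031814)*(-1/28179) = -21796040801/194915039486706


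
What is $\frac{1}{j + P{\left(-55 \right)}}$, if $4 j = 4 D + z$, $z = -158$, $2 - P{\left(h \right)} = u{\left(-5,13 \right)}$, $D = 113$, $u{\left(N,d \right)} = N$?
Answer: $\frac{2}{161} \approx 0.012422$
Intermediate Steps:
$P{\left(h \right)} = 7$ ($P{\left(h \right)} = 2 - -5 = 2 + 5 = 7$)
$j = \frac{147}{2}$ ($j = \frac{4 \cdot 113 - 158}{4} = \frac{452 - 158}{4} = \frac{1}{4} \cdot 294 = \frac{147}{2} \approx 73.5$)
$\frac{1}{j + P{\left(-55 \right)}} = \frac{1}{\frac{147}{2} + 7} = \frac{1}{\frac{161}{2}} = \frac{2}{161}$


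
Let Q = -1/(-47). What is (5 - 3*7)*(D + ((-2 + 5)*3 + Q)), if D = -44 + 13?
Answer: 16528/47 ≈ 351.66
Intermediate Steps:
Q = 1/47 (Q = -1*(-1/47) = 1/47 ≈ 0.021277)
D = -31
(5 - 3*7)*(D + ((-2 + 5)*3 + Q)) = (5 - 3*7)*(-31 + ((-2 + 5)*3 + 1/47)) = (5 - 21)*(-31 + (3*3 + 1/47)) = -16*(-31 + (9 + 1/47)) = -16*(-31 + 424/47) = -16*(-1033/47) = 16528/47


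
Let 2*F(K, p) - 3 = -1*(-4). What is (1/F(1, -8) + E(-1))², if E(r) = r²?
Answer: 81/49 ≈ 1.6531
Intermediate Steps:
F(K, p) = 7/2 (F(K, p) = 3/2 + (-1*(-4))/2 = 3/2 + (½)*4 = 3/2 + 2 = 7/2)
(1/F(1, -8) + E(-1))² = (1/(7/2) + (-1)²)² = (2/7 + 1)² = (9/7)² = 81/49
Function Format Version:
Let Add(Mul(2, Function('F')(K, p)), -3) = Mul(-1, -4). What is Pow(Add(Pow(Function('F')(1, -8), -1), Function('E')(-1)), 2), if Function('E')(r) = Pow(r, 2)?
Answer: Rational(81, 49) ≈ 1.6531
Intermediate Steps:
Function('F')(K, p) = Rational(7, 2) (Function('F')(K, p) = Add(Rational(3, 2), Mul(Rational(1, 2), Mul(-1, -4))) = Add(Rational(3, 2), Mul(Rational(1, 2), 4)) = Add(Rational(3, 2), 2) = Rational(7, 2))
Pow(Add(Pow(Function('F')(1, -8), -1), Function('E')(-1)), 2) = Pow(Add(Pow(Rational(7, 2), -1), Pow(-1, 2)), 2) = Pow(Add(Rational(2, 7), 1), 2) = Pow(Rational(9, 7), 2) = Rational(81, 49)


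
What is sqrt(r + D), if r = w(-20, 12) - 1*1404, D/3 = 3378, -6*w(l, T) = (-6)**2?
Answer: 2*sqrt(2181) ≈ 93.402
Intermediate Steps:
w(l, T) = -6 (w(l, T) = -1/6*(-6)**2 = -1/6*36 = -6)
D = 10134 (D = 3*3378 = 10134)
r = -1410 (r = -6 - 1*1404 = -6 - 1404 = -1410)
sqrt(r + D) = sqrt(-1410 + 10134) = sqrt(8724) = 2*sqrt(2181)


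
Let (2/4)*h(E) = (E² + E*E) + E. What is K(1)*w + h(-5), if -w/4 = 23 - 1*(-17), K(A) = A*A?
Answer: -70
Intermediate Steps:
K(A) = A²
h(E) = 2*E + 4*E² (h(E) = 2*((E² + E*E) + E) = 2*((E² + E²) + E) = 2*(2*E² + E) = 2*(E + 2*E²) = 2*E + 4*E²)
w = -160 (w = -4*(23 - 1*(-17)) = -4*(23 + 17) = -4*40 = -160)
K(1)*w + h(-5) = 1²*(-160) + 2*(-5)*(1 + 2*(-5)) = 1*(-160) + 2*(-5)*(1 - 10) = -160 + 2*(-5)*(-9) = -160 + 90 = -70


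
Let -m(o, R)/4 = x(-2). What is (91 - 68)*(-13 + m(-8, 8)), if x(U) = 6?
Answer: -851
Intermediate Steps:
m(o, R) = -24 (m(o, R) = -4*6 = -24)
(91 - 68)*(-13 + m(-8, 8)) = (91 - 68)*(-13 - 24) = 23*(-37) = -851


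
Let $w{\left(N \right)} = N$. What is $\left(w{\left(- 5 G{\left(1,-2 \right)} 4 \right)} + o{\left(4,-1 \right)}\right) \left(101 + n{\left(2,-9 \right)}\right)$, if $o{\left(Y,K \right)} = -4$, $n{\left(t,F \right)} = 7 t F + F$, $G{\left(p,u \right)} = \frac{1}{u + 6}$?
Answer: $306$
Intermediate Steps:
$G{\left(p,u \right)} = \frac{1}{6 + u}$
$n{\left(t,F \right)} = F + 7 F t$ ($n{\left(t,F \right)} = 7 F t + F = F + 7 F t$)
$\left(w{\left(- 5 G{\left(1,-2 \right)} 4 \right)} + o{\left(4,-1 \right)}\right) \left(101 + n{\left(2,-9 \right)}\right) = \left(- \frac{5}{6 - 2} \cdot 4 - 4\right) \left(101 - 9 \left(1 + 7 \cdot 2\right)\right) = \left(- \frac{5}{4} \cdot 4 - 4\right) \left(101 - 9 \left(1 + 14\right)\right) = \left(\left(-5\right) \frac{1}{4} \cdot 4 - 4\right) \left(101 - 135\right) = \left(\left(- \frac{5}{4}\right) 4 - 4\right) \left(101 - 135\right) = \left(-5 - 4\right) \left(-34\right) = \left(-9\right) \left(-34\right) = 306$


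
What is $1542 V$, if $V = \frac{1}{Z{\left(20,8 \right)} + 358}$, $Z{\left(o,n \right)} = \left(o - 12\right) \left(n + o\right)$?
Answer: $\frac{257}{97} \approx 2.6495$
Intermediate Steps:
$Z{\left(o,n \right)} = \left(-12 + o\right) \left(n + o\right)$
$V = \frac{1}{582}$ ($V = \frac{1}{\left(20^{2} - 96 - 240 + 8 \cdot 20\right) + 358} = \frac{1}{\left(400 - 96 - 240 + 160\right) + 358} = \frac{1}{224 + 358} = \frac{1}{582} \approx 0.0017182$)
$1542 V = 1542 \cdot \frac{1}{582} = \frac{257}{97}$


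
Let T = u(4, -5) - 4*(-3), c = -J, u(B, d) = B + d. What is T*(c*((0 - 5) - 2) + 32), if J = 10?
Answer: 1122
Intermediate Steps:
c = -10 (c = -1*10 = -10)
T = 11 (T = (4 - 5) - 4*(-3) = -1 + 12 = 11)
T*(c*((0 - 5) - 2) + 32) = 11*(-10*((0 - 5) - 2) + 32) = 11*(-10*(-5 - 2) + 32) = 11*(-10*(-7) + 32) = 11*(70 + 32) = 11*102 = 1122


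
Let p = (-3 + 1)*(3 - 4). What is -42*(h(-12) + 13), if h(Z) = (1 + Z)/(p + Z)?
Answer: -2961/5 ≈ -592.20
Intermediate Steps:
p = 2 (p = -2*(-1) = 2)
h(Z) = (1 + Z)/(2 + Z)
-42*(h(-12) + 13) = -42*((1 - 12)/(2 - 12) + 13) = -42*(-11/(-10) + 13) = -42*(-⅒*(-11) + 13) = -42*(11/10 + 13) = -42*141/10 = -2961/5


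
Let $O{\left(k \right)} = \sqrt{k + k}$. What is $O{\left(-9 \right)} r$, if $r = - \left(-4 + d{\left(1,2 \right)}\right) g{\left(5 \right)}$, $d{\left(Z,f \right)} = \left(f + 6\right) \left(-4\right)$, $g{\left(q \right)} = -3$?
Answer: $- 324 i \sqrt{2} \approx - 458.21 i$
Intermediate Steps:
$O{\left(k \right)} = \sqrt{2} \sqrt{k}$ ($O{\left(k \right)} = \sqrt{2 k} = \sqrt{2} \sqrt{k}$)
$d{\left(Z,f \right)} = -24 - 4 f$ ($d{\left(Z,f \right)} = \left(6 + f\right) \left(-4\right) = -24 - 4 f$)
$r = -108$ ($r = - \left(-4 - 32\right) \left(-3\right) = - \left(-36\right) \left(-3\right) = \left(-1\right) 108 = -108$)
$O{\left(-9 \right)} r = \sqrt{2} \sqrt{-9} \left(-108\right) = \sqrt{2} \cdot 3 i \left(-108\right) = 3 i \sqrt{2} \left(-108\right) = - 324 i \sqrt{2}$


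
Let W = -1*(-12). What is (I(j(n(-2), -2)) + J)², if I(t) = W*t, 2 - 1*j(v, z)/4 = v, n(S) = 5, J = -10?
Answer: 23716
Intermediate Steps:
j(v, z) = 8 - 4*v
W = 12
I(t) = 12*t
(I(j(n(-2), -2)) + J)² = (12*(8 - 4*5) - 10)² = (12*(8 - 20) - 10)² = (12*(-12) - 10)² = (-144 - 10)² = (-154)² = 23716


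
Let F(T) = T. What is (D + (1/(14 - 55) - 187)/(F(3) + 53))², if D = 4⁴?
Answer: 21032830729/329476 ≈ 63837.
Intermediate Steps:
D = 256
(D + (1/(14 - 55) - 187)/(F(3) + 53))² = (256 + (1/(14 - 55) - 187)/(3 + 53))² = (256 + (1/(-41) - 187)/56)² = (256 + (-1/41 - 187)*(1/56))² = (256 - 7668/41*1/56)² = (256 - 1917/574)² = (145027/574)² = 21032830729/329476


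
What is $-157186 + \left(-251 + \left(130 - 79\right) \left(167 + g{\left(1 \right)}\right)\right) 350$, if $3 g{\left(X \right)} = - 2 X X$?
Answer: $2724014$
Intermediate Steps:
$g{\left(X \right)} = - \frac{2 X^{2}}{3}$ ($g{\left(X \right)} = \frac{- 2 X X}{3} = \frac{\left(-2\right) X^{2}}{3} = - \frac{2 X^{2}}{3}$)
$-157186 + \left(-251 + \left(130 - 79\right) \left(167 + g{\left(1 \right)}\right)\right) 350 = -157186 + \left(-251 + \left(130 - 79\right) \left(167 - \frac{2 \cdot 1^{2}}{3}\right)\right) 350 = -157186 + \left(-251 + 51 \left(167 - \frac{2}{3}\right)\right) 350 = -157186 + \left(-251 + 51 \cdot \frac{499}{3}\right) 350 = -157186 + \left(-251 + 8483\right) 350 = -157186 + 8232 \cdot 350 = -157186 + 2881200 = 2724014$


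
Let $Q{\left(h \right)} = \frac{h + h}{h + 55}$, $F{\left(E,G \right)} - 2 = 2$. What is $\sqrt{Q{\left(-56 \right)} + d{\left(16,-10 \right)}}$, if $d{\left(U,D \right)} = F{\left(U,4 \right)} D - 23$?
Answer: $7$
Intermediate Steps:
$F{\left(E,G \right)} = 4$ ($F{\left(E,G \right)} = 2 + 2 = 4$)
$Q{\left(h \right)} = \frac{2 h}{55 + h}$
$d{\left(U,D \right)} = -23 + 4 D$ ($d{\left(U,D \right)} = 4 D - 23 = -23 + 4 D$)
$\sqrt{Q{\left(-56 \right)} + d{\left(16,-10 \right)}} = \sqrt{2 \left(-56\right) \frac{1}{55 - 56} + \left(-23 + 4 \left(-10\right)\right)} = \sqrt{2 \left(-56\right) \frac{1}{-1} - 63} = \sqrt{2 \left(-56\right) \left(-1\right) - 63} = \sqrt{112 - 63} = \sqrt{49} = 7$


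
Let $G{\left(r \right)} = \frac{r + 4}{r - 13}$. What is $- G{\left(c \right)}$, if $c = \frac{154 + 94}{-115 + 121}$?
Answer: $- \frac{8}{5} \approx -1.6$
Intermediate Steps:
$c = \frac{124}{3}$ ($c = \frac{248}{6} = 248 \cdot \frac{1}{6} = \frac{124}{3} \approx 41.333$)
$G{\left(r \right)} = \frac{4 + r}{-13 + r}$
$- G{\left(c \right)} = - \frac{4 + \frac{124}{3}}{-13 + \frac{124}{3}} = - \frac{136}{\frac{85}{3} \cdot 3} = - \frac{3 \cdot 136}{85 \cdot 3} = \left(-1\right) \frac{8}{5} = - \frac{8}{5}$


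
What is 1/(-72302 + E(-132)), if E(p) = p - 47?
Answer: -1/72481 ≈ -1.3797e-5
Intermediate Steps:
E(p) = -47 + p
1/(-72302 + E(-132)) = 1/(-72302 + (-47 - 132)) = 1/(-72302 - 179) = 1/(-72481) = -1/72481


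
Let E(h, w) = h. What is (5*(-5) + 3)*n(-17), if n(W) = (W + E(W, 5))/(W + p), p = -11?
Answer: -187/7 ≈ -26.714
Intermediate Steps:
n(W) = 2*W/(-11 + W) (n(W) = (W + W)/(W - 11) = (2*W)/(-11 + W) = 2*W/(-11 + W))
(5*(-5) + 3)*n(-17) = (5*(-5) + 3)*(2*(-17)/(-11 - 17)) = (-25 + 3)*(2*(-17)/(-28)) = -44*(-17)*(-1)/28 = -22*17/14 = -187/7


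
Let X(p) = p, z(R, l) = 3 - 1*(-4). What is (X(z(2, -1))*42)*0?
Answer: 0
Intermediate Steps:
z(R, l) = 7 (z(R, l) = 3 + 4 = 7)
(X(z(2, -1))*42)*0 = (7*42)*0 = 294*0 = 0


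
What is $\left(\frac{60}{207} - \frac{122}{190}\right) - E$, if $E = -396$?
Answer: $\frac{2593471}{6555} \approx 395.65$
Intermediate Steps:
$\left(\frac{60}{207} - \frac{122}{190}\right) - E = \left(\frac{60}{207} - \frac{122}{190}\right) - -396 = \left(60 \cdot \frac{1}{207} - \frac{61}{95}\right) + 396 = \left(\frac{20}{69} - \frac{61}{95}\right) + 396 = - \frac{2309}{6555} + 396 = \frac{2593471}{6555}$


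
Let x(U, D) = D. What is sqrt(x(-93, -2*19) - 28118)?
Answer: 2*I*sqrt(7039) ≈ 167.8*I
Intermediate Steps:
sqrt(x(-93, -2*19) - 28118) = sqrt(-2*19 - 28118) = sqrt(-38 - 28118) = sqrt(-28156) = 2*I*sqrt(7039)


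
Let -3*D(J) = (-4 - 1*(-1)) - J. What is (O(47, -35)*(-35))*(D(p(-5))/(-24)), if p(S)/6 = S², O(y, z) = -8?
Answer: -595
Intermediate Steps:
p(S) = 6*S²
D(J) = 1 + J/3 (D(J) = -((-4 - 1*(-1)) - J)/3 = -((-4 + 1) - J)/3 = -(-3 - J)/3 = 1 + J/3)
(O(47, -35)*(-35))*(D(p(-5))/(-24)) = (-8*(-35))*((1 + (6*(-5)²)/3)/(-24)) = 280*((1 + (6*25)/3)*(-1/24)) = 280*((1 + (⅓)*150)*(-1/24)) = 280*((1 + 50)*(-1/24)) = 280*(51*(-1/24)) = 280*(-17/8) = -595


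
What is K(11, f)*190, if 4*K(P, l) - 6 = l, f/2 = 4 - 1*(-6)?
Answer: 1235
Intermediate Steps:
f = 20 (f = 2*(4 - 1*(-6)) = 2*(4 + 6) = 2*10 = 20)
K(P, l) = 3/2 + l/4
K(11, f)*190 = (3/2 + (¼)*20)*190 = (3/2 + 5)*190 = (13/2)*190 = 1235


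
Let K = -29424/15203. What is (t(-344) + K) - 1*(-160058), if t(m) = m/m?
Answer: 2433347553/15203 ≈ 1.6006e+5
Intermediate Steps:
K = -29424/15203 (K = -29424*1/15203 = -29424/15203 ≈ -1.9354)
t(m) = 1
(t(-344) + K) - 1*(-160058) = (1 - 29424/15203) - 1*(-160058) = -14221/15203 + 160058 = 2433347553/15203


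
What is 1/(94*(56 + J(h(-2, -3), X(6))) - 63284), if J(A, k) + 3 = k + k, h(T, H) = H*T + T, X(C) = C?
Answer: -1/57174 ≈ -1.7490e-5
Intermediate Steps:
h(T, H) = T + H*T
J(A, k) = -3 + 2*k (J(A, k) = -3 + (k + k) = -3 + 2*k)
1/(94*(56 + J(h(-2, -3), X(6))) - 63284) = 1/(94*(56 + (-3 + 2*6)) - 63284) = 1/(94*(56 + (-3 + 12)) - 63284) = 1/(94*(56 + 9) - 63284) = 1/(94*65 - 63284) = 1/(6110 - 63284) = 1/(-57174) = -1/57174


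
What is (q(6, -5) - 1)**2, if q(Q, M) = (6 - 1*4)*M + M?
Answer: 256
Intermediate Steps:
q(Q, M) = 3*M (q(Q, M) = (6 - 4)*M + M = 2*M + M = 3*M)
(q(6, -5) - 1)**2 = (3*(-5) - 1)**2 = (-15 - 1)**2 = (-16)**2 = 256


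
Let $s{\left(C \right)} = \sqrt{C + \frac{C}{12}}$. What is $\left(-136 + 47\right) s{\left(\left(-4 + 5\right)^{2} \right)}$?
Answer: $- \frac{89 \sqrt{39}}{6} \approx -92.634$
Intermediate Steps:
$s{\left(C \right)} = \frac{\sqrt{39} \sqrt{C}}{6}$ ($s{\left(C \right)} = \sqrt{C + C \frac{1}{12}} = \sqrt{C + \frac{C}{12}} = \sqrt{\frac{13 C}{12}} = \frac{\sqrt{39} \sqrt{C}}{6}$)
$\left(-136 + 47\right) s{\left(\left(-4 + 5\right)^{2} \right)} = \left(-136 + 47\right) \frac{\sqrt{39} \sqrt{\left(-4 + 5\right)^{2}}}{6} = - 89 \frac{\sqrt{39} \sqrt{1^{2}}}{6} = - 89 \frac{\sqrt{39} \sqrt{1}}{6} = - 89 \cdot \frac{1}{6} \sqrt{39} \cdot 1 = - 89 \frac{\sqrt{39}}{6} = - \frac{89 \sqrt{39}}{6}$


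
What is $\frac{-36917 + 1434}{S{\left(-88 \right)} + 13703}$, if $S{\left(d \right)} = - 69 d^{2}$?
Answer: $\frac{35483}{520633} \approx 0.068154$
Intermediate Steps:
$\frac{-36917 + 1434}{S{\left(-88 \right)} + 13703} = \frac{-36917 + 1434}{- 69 \left(-88\right)^{2} + 13703} = - \frac{35483}{\left(-69\right) 7744 + 13703} = - \frac{35483}{-534336 + 13703} = - \frac{35483}{-520633} = \left(-35483\right) \left(- \frac{1}{520633}\right) = \frac{35483}{520633}$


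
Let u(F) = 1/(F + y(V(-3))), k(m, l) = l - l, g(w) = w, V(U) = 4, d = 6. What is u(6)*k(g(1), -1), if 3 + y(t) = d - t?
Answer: 0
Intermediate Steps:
y(t) = 3 - t (y(t) = -3 + (6 - t) = 3 - t)
k(m, l) = 0
u(F) = 1/(-1 + F) (u(F) = 1/(F + (3 - 1*4)) = 1/(F + (3 - 4)) = 1/(F - 1) = 1/(-1 + F))
u(6)*k(g(1), -1) = 0/(-1 + 6) = 0/5 = (⅕)*0 = 0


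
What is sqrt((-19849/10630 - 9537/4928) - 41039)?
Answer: I*sqrt(3635964211339005)/297640 ≈ 202.59*I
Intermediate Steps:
sqrt((-19849/10630 - 9537/4928) - 41039) = sqrt((-19849*1/10630 - 9537*1/4928) - 41039) = sqrt((-19849/10630 - 867/448) - 41039) = sqrt(-9054281/2381120 - 41039) = sqrt(-97727837961/2381120) = I*sqrt(3635964211339005)/297640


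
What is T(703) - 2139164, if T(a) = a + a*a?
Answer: -1644252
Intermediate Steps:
T(a) = a + a²
T(703) - 2139164 = 703*(1 + 703) - 2139164 = 703*704 - 2139164 = 494912 - 2139164 = -1644252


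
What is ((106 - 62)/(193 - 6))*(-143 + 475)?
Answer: 1328/17 ≈ 78.118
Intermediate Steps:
((106 - 62)/(193 - 6))*(-143 + 475) = (44/187)*332 = (44*(1/187))*332 = (4/17)*332 = 1328/17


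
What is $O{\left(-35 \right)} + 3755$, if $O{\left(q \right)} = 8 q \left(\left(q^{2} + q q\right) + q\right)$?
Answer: $-672445$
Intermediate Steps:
$O{\left(q \right)} = 8 q \left(q + 2 q^{2}\right)$ ($O{\left(q \right)} = 8 q \left(\left(q^{2} + q^{2}\right) + q\right) = 8 q \left(2 q^{2} + q\right) = 8 q \left(q + 2 q^{2}\right)$)
$O{\left(-35 \right)} + 3755 = \left(-35\right)^{2} \left(8 + 16 \left(-35\right)\right) + 3755 = 1225 \left(8 - 560\right) + 3755 = 1225 \left(-552\right) + 3755 = -676200 + 3755 = -672445$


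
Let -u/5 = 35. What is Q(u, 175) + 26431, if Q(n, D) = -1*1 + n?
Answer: 26255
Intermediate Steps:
u = -175 (u = -5*35 = -175)
Q(n, D) = -1 + n
Q(u, 175) + 26431 = (-1 - 175) + 26431 = -176 + 26431 = 26255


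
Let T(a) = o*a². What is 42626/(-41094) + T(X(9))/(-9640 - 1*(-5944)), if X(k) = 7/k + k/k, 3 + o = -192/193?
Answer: -947068247/916046901 ≈ -1.0339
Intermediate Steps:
o = -771/193 (o = -3 - 192/193 = -771/193 ≈ -3.9948)
X(k) = 1 + 7/k (X(k) = 7/k + 1 = 1 + 7/k)
T(a) = -771*a²/193
42626/(-41094) + T(X(9))/(-9640 - 1*(-5944)) = 42626/(-41094) + (-771*(7 + 9)²/81/193)/(-9640 - 1*(-5944)) = 42626*(-1/41094) + (-771*((⅑)*16)²/193)/(-9640 + 5944) = -21313/20547 - 771*(16/9)²/193/(-3696) = -21313/20547 - 771/193*256/81*(-1/3696) = -21313/20547 - 65792/5211*(-1/3696) = -21313/20547 + 4112/1203741 = -947068247/916046901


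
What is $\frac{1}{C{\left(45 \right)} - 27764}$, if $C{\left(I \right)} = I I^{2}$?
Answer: $\frac{1}{63361} \approx 1.5783 \cdot 10^{-5}$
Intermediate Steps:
$C{\left(I \right)} = I^{3}$
$\frac{1}{C{\left(45 \right)} - 27764} = \frac{1}{45^{3} - 27764} = \frac{1}{91125 + \left(-29815 + 2051\right)} = \frac{1}{91125 - 27764} = \frac{1}{63361}$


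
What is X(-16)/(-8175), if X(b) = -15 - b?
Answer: -1/8175 ≈ -0.00012232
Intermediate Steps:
X(-16)/(-8175) = (-15 - 1*(-16))/(-8175) = (-15 + 16)*(-1/8175) = 1*(-1/8175) = -1/8175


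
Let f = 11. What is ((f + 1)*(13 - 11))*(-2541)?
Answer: -60984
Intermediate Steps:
((f + 1)*(13 - 11))*(-2541) = ((11 + 1)*(13 - 11))*(-2541) = (12*2)*(-2541) = 24*(-2541) = -60984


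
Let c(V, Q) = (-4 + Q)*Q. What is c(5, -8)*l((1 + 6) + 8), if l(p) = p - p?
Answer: 0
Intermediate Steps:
c(V, Q) = Q*(-4 + Q)
l(p) = 0
c(5, -8)*l((1 + 6) + 8) = -8*(-4 - 8)*0 = -8*(-12)*0 = 96*0 = 0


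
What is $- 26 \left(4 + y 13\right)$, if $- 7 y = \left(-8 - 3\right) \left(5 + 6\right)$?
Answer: $- \frac{41626}{7} \approx -5946.6$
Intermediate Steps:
$y = \frac{121}{7}$ ($y = - \frac{\left(-8 - 3\right) \left(5 + 6\right)}{7} = - \frac{\left(-11\right) 11}{7} = \left(- \frac{1}{7}\right) \left(-121\right) = \frac{121}{7} \approx 17.286$)
$- 26 \left(4 + y 13\right) = - 26 \left(4 + \frac{121}{7} \cdot 13\right) = - 26 \left(4 + \frac{1573}{7}\right) = \left(-26\right) \frac{1601}{7} = - \frac{41626}{7}$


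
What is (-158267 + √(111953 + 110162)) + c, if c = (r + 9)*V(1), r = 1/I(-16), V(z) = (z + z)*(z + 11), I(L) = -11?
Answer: -1738585/11 + √222115 ≈ -1.5758e+5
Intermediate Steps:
V(z) = 2*z*(11 + z) (V(z) = (2*z)*(11 + z) = 2*z*(11 + z))
r = -1/11 (r = 1/(-11) = -1/11 ≈ -0.090909)
c = 2352/11 (c = (-1/11 + 9)*(2*1*(11 + 1)) = 98*(2*1*12)/11 = (98/11)*24 = 2352/11 ≈ 213.82)
(-158267 + √(111953 + 110162)) + c = (-158267 + √(111953 + 110162)) + 2352/11 = (-158267 + √222115) + 2352/11 = -1738585/11 + √222115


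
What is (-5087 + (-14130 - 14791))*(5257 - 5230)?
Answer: -918216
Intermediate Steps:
(-5087 + (-14130 - 14791))*(5257 - 5230) = (-5087 - 28921)*27 = -34008*27 = -918216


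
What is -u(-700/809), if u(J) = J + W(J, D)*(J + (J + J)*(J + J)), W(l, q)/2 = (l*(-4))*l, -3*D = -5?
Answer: 5833936590300/428345379361 ≈ 13.620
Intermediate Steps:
D = 5/3 (D = -1/3*(-5) = 5/3 ≈ 1.6667)
W(l, q) = -8*l**2 (W(l, q) = 2*((l*(-4))*l) = 2*((-4*l)*l) = 2*(-4*l**2) = -8*l**2)
u(J) = J - 8*J**2*(J + 4*J**2) (u(J) = J + (-8*J**2)*(J + (J + J)*(J + J)) = J + (-8*J**2)*(J + (2*J)*(2*J)) = J + (-8*J**2)*(J + 4*J**2) = J - 8*J**2*(J + 4*J**2))
-u(-700/809) = -(-700/809 - 32*(-700/809)**4 - 8*(-700/809)**3) = -(-700/809 - 32*240100000000/428345379361 - 8*(-343000000/529475129)) = -(-700/809 - 7683200000000/428345379361 + 2744000000/529475129) = -1*(-5833936590300/428345379361) = 5833936590300/428345379361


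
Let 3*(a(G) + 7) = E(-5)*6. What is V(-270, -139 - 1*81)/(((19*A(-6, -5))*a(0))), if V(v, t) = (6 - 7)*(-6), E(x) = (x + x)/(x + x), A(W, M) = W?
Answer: 1/95 ≈ 0.010526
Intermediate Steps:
E(x) = 1 (E(x) = (2*x)/((2*x)) = (2*x)*(1/(2*x)) = 1)
V(v, t) = 6 (V(v, t) = -1*(-6) = 6)
a(G) = -5 (a(G) = -7 + (1*6)/3 = -7 + (⅓)*6 = -7 + 2 = -5)
V(-270, -139 - 1*81)/(((19*A(-6, -5))*a(0))) = 6/(((19*(-6))*(-5))) = 6/((-114*(-5))) = 6/570 = 6*(1/570) = 1/95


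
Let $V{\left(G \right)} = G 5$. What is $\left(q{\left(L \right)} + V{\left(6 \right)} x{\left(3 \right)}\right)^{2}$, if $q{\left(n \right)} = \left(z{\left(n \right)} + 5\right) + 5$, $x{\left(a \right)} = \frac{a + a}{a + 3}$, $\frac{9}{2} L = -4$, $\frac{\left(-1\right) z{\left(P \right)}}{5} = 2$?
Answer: $900$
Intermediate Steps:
$z{\left(P \right)} = -10$ ($z{\left(P \right)} = \left(-5\right) 2 = -10$)
$V{\left(G \right)} = 5 G$
$L = - \frac{8}{9}$ ($L = \frac{2}{9} \left(-4\right) = - \frac{8}{9} \approx -0.88889$)
$x{\left(a \right)} = \frac{2 a}{3 + a}$
$q{\left(n \right)} = 0$ ($q{\left(n \right)} = \left(-10 + 5\right) + 5 = -5 + 5 = 0$)
$\left(q{\left(L \right)} + V{\left(6 \right)} x{\left(3 \right)}\right)^{2} = \left(0 + 5 \cdot 6 \cdot 2 \cdot 3 \frac{1}{3 + 3}\right)^{2} = \left(0 + 30 \cdot 2 \cdot 3 \cdot \frac{1}{6}\right)^{2} = \left(0 + 30 \cdot 1\right)^{2} = \left(0 + 30\right)^{2} = 30^{2} = 900$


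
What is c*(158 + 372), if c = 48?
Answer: 25440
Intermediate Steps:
c*(158 + 372) = 48*(158 + 372) = 48*530 = 25440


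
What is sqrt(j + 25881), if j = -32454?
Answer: I*sqrt(6573) ≈ 81.074*I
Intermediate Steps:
sqrt(j + 25881) = sqrt(-32454 + 25881) = sqrt(-6573) = I*sqrt(6573)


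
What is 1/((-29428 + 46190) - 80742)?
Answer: -1/63980 ≈ -1.5630e-5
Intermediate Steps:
1/((-29428 + 46190) - 80742) = 1/(16762 - 80742) = 1/(-63980) = -1/63980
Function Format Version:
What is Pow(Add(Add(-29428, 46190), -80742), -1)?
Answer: Rational(-1, 63980) ≈ -1.5630e-5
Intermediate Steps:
Pow(Add(Add(-29428, 46190), -80742), -1) = Pow(Add(16762, -80742), -1) = Pow(-63980, -1) = Rational(-1, 63980)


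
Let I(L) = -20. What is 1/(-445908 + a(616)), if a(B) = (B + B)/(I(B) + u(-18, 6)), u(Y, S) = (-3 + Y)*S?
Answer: -73/32551900 ≈ -2.2426e-6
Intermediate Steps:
u(Y, S) = S*(-3 + Y)
a(B) = -B/73 (a(B) = (B + B)/(-20 + 6*(-3 - 18)) = (2*B)/(-20 + 6*(-21)) = (2*B)/(-20 - 126) = (2*B)/(-146) = (2*B)*(-1/146) = -B/73)
1/(-445908 + a(616)) = 1/(-445908 - 1/73*616) = 1/(-445908 - 616/73) = 1/(-32551900/73) = -73/32551900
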